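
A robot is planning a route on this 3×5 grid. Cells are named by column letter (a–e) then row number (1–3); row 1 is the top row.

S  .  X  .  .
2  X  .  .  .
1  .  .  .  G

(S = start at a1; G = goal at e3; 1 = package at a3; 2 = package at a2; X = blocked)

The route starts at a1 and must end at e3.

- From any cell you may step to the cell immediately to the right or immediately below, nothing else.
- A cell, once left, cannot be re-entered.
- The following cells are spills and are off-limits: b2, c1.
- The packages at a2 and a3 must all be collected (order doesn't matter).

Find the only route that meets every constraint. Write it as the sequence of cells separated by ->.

a1 -> a2 -> a3 -> b3 -> c3 -> d3 -> e3

Moves only go right or down, so the column and row indices never decrease.
Route from a1: 2× down (reaching a3), 4× right (reaching e3) — 6 moves in all.
Check: all required cells visited.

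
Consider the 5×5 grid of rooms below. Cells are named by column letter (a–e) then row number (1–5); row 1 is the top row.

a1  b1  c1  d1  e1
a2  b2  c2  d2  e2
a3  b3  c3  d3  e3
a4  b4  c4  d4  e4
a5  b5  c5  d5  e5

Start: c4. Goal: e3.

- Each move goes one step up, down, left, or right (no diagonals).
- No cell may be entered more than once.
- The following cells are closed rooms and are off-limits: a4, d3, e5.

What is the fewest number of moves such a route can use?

The Manhattan distance from c4 to e3 is |4−3| + |3−5| = 3, so at least 3 moves are needed.
A route of 3 moves achieves this: c4 → d4 → e4 → e3.
Since 3 matches the lower bound, it is optimal.

3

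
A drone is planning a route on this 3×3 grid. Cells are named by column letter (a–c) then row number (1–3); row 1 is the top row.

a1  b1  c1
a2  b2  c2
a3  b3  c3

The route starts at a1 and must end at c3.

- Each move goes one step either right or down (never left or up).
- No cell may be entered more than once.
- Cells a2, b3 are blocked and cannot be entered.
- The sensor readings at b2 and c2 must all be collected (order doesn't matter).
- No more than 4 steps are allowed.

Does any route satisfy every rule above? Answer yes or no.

yes

One route that works: a1 → b1 → b2 → c2 → c3.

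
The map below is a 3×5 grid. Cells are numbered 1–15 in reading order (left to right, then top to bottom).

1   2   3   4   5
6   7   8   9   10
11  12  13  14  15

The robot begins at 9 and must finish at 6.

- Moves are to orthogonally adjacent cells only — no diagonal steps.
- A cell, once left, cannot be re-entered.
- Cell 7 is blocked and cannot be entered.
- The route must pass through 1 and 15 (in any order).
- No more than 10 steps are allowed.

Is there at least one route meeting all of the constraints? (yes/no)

One route that works: 9 → 14 → 15 → 10 → 5 → 4 → 3 → 2 → 1 → 6.

yes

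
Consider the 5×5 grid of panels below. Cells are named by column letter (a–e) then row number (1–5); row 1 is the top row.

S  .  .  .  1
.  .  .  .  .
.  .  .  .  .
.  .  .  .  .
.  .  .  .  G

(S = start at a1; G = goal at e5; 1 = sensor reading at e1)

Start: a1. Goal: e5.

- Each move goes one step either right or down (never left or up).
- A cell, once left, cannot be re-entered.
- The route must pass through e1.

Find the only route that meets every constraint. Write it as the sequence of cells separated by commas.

a1, b1, c1, d1, e1, e2, e3, e4, e5

Moves only go right or down, so the column and row indices never decrease.
Route from a1: 4× right (reaching e1), 4× down (reaching e5) — 8 moves in all.
Check: all required cells visited.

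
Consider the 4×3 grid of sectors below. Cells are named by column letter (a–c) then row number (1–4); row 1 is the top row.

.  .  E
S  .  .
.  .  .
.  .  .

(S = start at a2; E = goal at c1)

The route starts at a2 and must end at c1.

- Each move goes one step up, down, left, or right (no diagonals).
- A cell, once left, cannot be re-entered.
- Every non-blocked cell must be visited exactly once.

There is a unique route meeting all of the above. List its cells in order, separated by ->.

Need to visit all 12 open cells exactly once, starting at a2 and ending at c1.
Cell a4 has only two open neighbours (a3 and b4), so the path must pass straight through it: one of those is the cell it's entered from and the other is where it exits.
Route from a2: up 1 to a1, right 1 to b1, down 2 to b3, left 1 to a3, down 1 to a4, right 2 to c4, up 3 to c1 — 11 moves in all.
Check: all 12 open cells covered.

a2 -> a1 -> b1 -> b2 -> b3 -> a3 -> a4 -> b4 -> c4 -> c3 -> c2 -> c1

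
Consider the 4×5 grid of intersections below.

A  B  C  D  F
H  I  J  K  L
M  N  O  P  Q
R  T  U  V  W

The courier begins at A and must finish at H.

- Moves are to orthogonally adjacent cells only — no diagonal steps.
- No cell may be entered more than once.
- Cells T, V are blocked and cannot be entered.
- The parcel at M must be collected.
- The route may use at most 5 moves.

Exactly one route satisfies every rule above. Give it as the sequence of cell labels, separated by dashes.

Any route must reach M and still end at H within 5 moves, so the order of the required stops is forced.
Route from A: right 1 to B, down 2 to N, left 1 to M, up 1 to H — 5 moves in all.
Check: all required cells visited; 5 ≤ 5 moves.

A - B - I - N - M - H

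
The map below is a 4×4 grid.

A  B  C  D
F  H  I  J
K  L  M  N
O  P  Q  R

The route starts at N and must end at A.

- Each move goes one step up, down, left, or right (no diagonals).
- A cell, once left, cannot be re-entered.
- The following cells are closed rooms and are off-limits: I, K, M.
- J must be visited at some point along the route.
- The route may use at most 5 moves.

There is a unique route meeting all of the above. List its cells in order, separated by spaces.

The budget equals the shortest possible length, so every move has to be on a shortest route through the required cells.
Route from N: up 2 to D, left 3 to A — 5 moves in all.
Check: all required cells visited; 5 ≤ 5 moves.

N J D C B A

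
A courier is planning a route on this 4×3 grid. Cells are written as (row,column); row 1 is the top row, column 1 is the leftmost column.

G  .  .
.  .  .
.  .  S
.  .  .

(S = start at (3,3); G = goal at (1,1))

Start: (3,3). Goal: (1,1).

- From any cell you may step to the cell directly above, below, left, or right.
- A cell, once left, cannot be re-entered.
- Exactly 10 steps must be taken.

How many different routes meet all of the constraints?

Need simple routes of exactly 10 moves from (3,3) to (1,1) (Manhattan distance 4, so 3 moves are spent on a detour and 3 undoing it).
Enumerating: (3,3) (2,3) (1,3) (1,2) (2,2) (3,2) (4,2) (4,1) (3,1) (2,1) (1,1) | (3,3) (4,3) (4,2) (3,2) (3,1) (2,1) (2,2) (2,3) (1,3) (1,2) (1,1) | (3,3) (4,3) (4,2) (4,1) (3,1) (2,1) (2,2) (2,3) (1,3) (1,2) (1,1) | (3,3) (4,3) (4,2) (4,1) (3,1) (3,2) (2,2) (2,3) (1,3) (1,2) (1,1) | (3,3) (3,2) (4,2) (4,1) (3,1) (2,1) (2,2) (2,3) (1,3) (1,2) (1,1).
That gives 5 routes.

5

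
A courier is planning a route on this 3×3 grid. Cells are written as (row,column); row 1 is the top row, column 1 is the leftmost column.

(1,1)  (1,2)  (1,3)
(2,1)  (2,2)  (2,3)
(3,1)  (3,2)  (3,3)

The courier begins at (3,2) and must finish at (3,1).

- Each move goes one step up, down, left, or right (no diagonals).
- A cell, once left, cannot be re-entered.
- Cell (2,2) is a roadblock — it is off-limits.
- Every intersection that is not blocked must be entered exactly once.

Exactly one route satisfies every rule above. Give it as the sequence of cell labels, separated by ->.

Need to visit all 8 open cells exactly once, starting at (3,2) and ending at (3,1).
Cell (2,1) has only two open neighbours ((1,1) and (3,1)), so the path must pass straight through it: one of those is the cell it's entered from and the other is where it exits.
Route from (3,2): right 1 to (3,3), up 2 to (1,3), left 2 to (1,1), down 2 to (3,1) — 7 moves in all.
Check: all 8 open cells covered.

(3,2) -> (3,3) -> (2,3) -> (1,3) -> (1,2) -> (1,1) -> (2,1) -> (3,1)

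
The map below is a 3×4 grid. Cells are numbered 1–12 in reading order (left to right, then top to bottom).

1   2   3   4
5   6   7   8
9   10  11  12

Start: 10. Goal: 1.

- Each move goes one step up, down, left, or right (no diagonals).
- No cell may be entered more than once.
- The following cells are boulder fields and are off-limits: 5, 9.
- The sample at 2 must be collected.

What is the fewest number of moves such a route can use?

3

Any route passes through 2 somewhere between 10 and 1. Summing Manhattan distances along the two legs (10 → 2 → 1) gives a lower bound of 2 + 1 = 3 moves.
A route of 3 moves achieves this: 10 → 6 → 2 → 1.
Since 3 matches the lower bound, it is optimal.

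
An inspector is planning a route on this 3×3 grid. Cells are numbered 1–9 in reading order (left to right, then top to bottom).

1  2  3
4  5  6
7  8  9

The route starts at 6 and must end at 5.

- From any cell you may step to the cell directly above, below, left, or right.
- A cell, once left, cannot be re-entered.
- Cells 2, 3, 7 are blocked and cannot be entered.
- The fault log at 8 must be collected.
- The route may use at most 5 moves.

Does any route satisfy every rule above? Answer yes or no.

One route that works: 6 → 9 → 8 → 5.

yes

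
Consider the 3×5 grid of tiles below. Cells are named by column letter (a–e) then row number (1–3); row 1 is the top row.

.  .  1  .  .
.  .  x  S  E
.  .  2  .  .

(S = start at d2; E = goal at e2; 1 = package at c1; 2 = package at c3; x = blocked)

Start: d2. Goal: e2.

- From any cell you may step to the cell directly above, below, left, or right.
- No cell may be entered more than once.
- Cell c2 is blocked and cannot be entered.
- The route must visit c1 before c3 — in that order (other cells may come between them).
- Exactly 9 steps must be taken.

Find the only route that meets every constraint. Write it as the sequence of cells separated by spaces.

d2 d1 c1 b1 b2 b3 c3 d3 e3 e2

The waypoints must appear in the order c1, c3, with no cell reused.
Route from d2: up to d1, 2× left (reaching b1), 2× down (reaching b3), 3× right (reaching e3), up to e2 — 9 moves in all.
Check: order respected (1 at step 2, 2 at step 6); 9 moves as required.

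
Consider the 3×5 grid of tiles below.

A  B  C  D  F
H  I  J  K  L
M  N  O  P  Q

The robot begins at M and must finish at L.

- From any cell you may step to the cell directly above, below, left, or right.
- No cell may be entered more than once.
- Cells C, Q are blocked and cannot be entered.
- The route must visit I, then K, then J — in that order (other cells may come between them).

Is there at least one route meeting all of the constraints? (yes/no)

no

Ignoring the required order, 16 revisit-free routes from M to L pass through all of I, K, and J; the waypoint orders that occur are I → J → K (16) — never I → K → J.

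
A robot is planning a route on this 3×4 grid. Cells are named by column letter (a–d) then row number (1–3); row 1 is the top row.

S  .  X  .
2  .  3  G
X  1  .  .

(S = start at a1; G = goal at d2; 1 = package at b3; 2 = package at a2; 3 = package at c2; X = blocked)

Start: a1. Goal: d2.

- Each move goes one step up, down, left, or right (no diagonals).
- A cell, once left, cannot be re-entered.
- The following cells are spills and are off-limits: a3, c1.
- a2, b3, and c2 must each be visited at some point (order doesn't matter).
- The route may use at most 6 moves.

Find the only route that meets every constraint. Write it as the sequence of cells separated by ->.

a1 -> a2 -> b2 -> b3 -> c3 -> c2 -> d2

The 6-move cap with required stops at a2, b3, c2 leaves no slack for detours.
Route from a1: down to a2, right to b2, down to b3, right to c3, up to c2, right to d2 — 6 moves in all.
Check: all required cells visited; 6 ≤ 6 moves.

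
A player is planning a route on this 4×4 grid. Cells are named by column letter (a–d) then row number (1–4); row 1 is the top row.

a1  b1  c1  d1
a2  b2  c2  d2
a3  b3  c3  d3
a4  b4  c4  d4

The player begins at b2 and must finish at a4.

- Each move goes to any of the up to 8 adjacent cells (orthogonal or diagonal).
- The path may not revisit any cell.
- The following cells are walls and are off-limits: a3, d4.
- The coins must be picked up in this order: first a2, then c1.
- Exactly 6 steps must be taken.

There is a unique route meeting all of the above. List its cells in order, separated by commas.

b2, a2, b1, c1, c2, b3, a4

The waypoints must appear in the order a2, c1, with no cell reused.
Route from b2: left 1 to a2, up-right 1 to b1, right 1 to c1, down 1 to c2, down-left 2 to a4 — 6 moves in all.
Check: order respected (a2 at step 1, c1 at step 3); 6 moves as required.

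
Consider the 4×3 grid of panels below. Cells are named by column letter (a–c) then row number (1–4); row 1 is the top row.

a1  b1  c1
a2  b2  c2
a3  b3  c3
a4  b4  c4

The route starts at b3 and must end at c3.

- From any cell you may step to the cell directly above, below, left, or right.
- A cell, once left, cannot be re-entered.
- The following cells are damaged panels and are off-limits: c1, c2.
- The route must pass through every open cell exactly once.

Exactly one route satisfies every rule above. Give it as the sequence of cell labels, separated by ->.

Need to visit all 10 open cells exactly once, starting at b3 and ending at c3.
Route from b3: 2× up (reaching b1), left to a1, 3× down (reaching a4), 2× right (reaching c4), up to c3 — 9 moves in all.
Check: all 10 open cells covered.

b3 -> b2 -> b1 -> a1 -> a2 -> a3 -> a4 -> b4 -> c4 -> c3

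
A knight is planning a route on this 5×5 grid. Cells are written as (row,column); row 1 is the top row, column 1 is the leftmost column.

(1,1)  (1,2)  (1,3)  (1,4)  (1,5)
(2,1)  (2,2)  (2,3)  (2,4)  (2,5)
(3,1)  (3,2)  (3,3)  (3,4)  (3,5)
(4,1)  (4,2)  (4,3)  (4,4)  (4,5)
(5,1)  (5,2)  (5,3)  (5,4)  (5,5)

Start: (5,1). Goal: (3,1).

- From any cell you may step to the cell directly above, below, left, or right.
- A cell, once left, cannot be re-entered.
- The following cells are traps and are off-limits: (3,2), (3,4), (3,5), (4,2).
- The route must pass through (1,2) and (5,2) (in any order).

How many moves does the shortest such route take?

Any route passes through (1,2) and (5,2) in some order between (5,1) and (3,1). Summing Manhattan distances along each leg and taking the cheapest ordering ((5,1) → (5,2) → (1,2) → (3,1)) gives a lower bound of 1 + 4 + 3 = 8 moves.
That bound ignores the blocked cells. Measuring each leg by the fewest moves that actually steer around them ((5,1)→(5,2): 1; (5,2)→(1,2): 6; (1,2)→(3,1): 3) raises the lower bound to 10.
A route of 10 moves exists: (5,1) → (5,2) → (5,3) → (4,3) → (3,3) → (2,3) → (1,3) → (1,2) → (2,2) → (2,1) → (3,1).
Since 10 matches that lower bound, it is optimal.

10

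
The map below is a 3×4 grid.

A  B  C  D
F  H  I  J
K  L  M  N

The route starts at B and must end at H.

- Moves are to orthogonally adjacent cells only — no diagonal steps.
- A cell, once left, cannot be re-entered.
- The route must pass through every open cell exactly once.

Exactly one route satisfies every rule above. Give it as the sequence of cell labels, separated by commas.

B, A, F, K, L, M, N, J, D, C, I, H

Need to visit all 12 open cells exactly once, starting at B and ending at H.
Cell K has only two open neighbours (F and L), so the path must pass straight through it: one of those is the cell it's entered from and the other is where it exits.
Route from B: left 1 to A, down 2 to K, right 3 to N, up 2 to D, left 1 to C, down 1 to I, left 1 to H — 11 moves in all.
Check: all 12 open cells covered.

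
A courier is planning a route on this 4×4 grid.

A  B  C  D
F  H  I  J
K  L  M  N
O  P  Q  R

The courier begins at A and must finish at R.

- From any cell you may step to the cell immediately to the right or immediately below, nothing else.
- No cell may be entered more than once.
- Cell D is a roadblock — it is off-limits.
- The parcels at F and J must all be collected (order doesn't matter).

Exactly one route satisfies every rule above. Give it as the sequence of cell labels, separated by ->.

A -> F -> H -> I -> J -> N -> R

Moves only go right or down, so the column and row indices never decrease.
Route from A: down 1 to F, right 3 to J, down 2 to R — 6 moves in all.
Check: all required cells visited.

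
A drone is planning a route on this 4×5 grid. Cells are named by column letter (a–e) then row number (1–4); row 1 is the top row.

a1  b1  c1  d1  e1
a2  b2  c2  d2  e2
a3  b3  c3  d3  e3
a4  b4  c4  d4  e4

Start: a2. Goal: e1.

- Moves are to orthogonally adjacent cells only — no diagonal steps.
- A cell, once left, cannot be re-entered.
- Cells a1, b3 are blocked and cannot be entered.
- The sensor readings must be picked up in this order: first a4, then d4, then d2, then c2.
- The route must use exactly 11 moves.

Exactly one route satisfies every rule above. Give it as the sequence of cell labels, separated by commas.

a2, a3, a4, b4, c4, d4, d3, d2, c2, c1, d1, e1

The waypoints must appear in the order a4, d4, d2, c2, with no cell reused.
Route from a2: 2× down (reaching a4), 3× right (reaching d4), 2× up (reaching d2), left to c2, up to c1, 2× right (reaching e1) — 11 moves in all.
Check: order respected (a4 at step 2, d4 at step 5, d2 at step 7, c2 at step 8); 11 moves as required.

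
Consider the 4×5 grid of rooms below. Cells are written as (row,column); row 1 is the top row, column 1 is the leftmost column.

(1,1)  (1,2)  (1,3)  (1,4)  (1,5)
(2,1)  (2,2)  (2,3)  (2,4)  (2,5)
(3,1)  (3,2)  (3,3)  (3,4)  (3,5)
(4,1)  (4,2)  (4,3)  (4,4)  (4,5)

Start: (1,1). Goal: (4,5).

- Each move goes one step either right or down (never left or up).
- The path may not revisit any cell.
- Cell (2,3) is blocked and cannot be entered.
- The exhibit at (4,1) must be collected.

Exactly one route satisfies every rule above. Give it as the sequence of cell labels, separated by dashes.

(1,1) - (2,1) - (3,1) - (4,1) - (4,2) - (4,3) - (4,4) - (4,5)

Moves only go right or down, so the column and row indices never decrease.
Route from (1,1): down 3 to (4,1), right 4 to (4,5) — 7 moves in all.
Check: all required cells visited.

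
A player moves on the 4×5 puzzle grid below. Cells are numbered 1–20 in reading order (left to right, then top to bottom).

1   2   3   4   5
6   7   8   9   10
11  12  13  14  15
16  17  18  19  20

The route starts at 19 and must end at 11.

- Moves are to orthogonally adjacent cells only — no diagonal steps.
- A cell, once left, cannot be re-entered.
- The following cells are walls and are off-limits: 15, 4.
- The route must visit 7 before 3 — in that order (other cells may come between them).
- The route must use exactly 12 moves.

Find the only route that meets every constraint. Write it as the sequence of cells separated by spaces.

19 14 13 18 17 12 7 8 3 2 1 6 11

The waypoints must appear in the order 7, 3, with no cell reused.
Route from 19: up to 14, left to 13, down to 18, left to 17, 2× up (reaching 7), right to 8, up to 3, 2× left (reaching 1), 2× down (reaching 11) — 12 moves in all.
Check: order respected (7 at step 6, 3 at step 8); 12 moves as required.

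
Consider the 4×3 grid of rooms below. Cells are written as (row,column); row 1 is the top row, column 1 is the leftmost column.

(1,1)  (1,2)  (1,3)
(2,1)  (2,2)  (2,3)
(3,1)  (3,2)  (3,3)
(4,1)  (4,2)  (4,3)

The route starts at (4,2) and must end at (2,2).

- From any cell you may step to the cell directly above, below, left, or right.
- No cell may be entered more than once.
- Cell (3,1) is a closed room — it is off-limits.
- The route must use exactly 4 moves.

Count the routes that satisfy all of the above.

Need simple routes of exactly 4 moves from (4,2) to (2,2) (Manhattan distance 2, so 1 moves are spent on a detour and 1 undoing it).
Enumerating: (4,2) (3,2) (3,3) (2,3) (2,2) | (4,2) (4,3) (3,3) (2,3) (2,2) | (4,2) (4,3) (3,3) (3,2) (2,2).
That gives 3 routes.

3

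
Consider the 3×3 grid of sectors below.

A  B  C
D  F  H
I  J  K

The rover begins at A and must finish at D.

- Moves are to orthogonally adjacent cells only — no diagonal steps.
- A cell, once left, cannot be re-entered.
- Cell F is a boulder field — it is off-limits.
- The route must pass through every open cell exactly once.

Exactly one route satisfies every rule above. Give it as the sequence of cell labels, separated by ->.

A -> B -> C -> H -> K -> J -> I -> D

Need to visit all 8 open cells exactly once, starting at A and ending at D.
Route from A: 2× right (reaching C), 2× down (reaching K), 2× left (reaching I), up to D — 7 moves in all.
Check: all 8 open cells covered.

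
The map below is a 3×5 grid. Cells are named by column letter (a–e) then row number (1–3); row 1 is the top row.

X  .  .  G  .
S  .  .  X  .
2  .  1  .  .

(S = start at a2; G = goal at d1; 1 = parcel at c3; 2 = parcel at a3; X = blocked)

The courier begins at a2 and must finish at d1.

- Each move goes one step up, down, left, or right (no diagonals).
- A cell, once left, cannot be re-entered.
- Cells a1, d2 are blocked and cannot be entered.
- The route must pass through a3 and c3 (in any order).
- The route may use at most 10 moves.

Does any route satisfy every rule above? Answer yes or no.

One route that works: a2 → a3 → b3 → c3 → c2 → c1 → d1.

yes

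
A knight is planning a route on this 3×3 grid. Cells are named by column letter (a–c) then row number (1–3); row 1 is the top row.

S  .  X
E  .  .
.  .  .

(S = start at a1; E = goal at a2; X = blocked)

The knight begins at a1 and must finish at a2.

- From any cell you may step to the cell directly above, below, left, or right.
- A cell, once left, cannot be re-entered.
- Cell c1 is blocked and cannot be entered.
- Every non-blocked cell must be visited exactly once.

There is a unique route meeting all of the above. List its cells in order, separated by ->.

Need to visit all 8 open cells exactly once, starting at a1 and ending at a2.
Route from a1: right 1 to b1, down 1 to b2, right 1 to c2, down 1 to c3, left 2 to a3, up 1 to a2 — 7 moves in all.
Check: all 8 open cells covered.

a1 -> b1 -> b2 -> c2 -> c3 -> b3 -> a3 -> a2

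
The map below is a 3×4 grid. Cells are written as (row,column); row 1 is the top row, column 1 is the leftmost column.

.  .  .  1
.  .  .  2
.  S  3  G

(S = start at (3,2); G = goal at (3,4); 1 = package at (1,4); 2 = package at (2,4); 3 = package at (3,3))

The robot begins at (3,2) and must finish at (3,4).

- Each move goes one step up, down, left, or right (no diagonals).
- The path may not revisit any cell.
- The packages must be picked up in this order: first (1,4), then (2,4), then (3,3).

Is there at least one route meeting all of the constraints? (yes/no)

One route that works: (3,2) → (2,2) → (1,2) → (1,3) → (1,4) → (2,4) → (2,3) → (3,3) → (3,4).

yes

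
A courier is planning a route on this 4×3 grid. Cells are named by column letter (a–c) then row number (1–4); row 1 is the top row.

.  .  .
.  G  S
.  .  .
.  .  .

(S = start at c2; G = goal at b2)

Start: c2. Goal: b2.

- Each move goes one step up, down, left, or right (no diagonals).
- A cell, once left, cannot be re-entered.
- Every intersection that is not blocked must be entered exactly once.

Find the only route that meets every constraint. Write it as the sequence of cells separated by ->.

c2 -> c1 -> b1 -> a1 -> a2 -> a3 -> a4 -> b4 -> c4 -> c3 -> b3 -> b2

Need to visit all 12 open cells exactly once, starting at c2 and ending at b2.
Cell a4 has only two open neighbours (a3 and b4), so the path must pass straight through it: one of those is the cell it's entered from and the other is where it exits.
Route from c2: up 1 to c1, left 2 to a1, down 3 to a4, right 2 to c4, up 1 to c3, left 1 to b3, up 1 to b2 — 11 moves in all.
Check: all 12 open cells covered.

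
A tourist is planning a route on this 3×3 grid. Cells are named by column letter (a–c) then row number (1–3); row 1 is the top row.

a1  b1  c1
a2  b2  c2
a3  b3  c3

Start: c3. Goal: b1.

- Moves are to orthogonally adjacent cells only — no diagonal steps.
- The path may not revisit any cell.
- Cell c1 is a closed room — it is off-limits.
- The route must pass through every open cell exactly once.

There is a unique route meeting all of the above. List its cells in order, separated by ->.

Need to visit all 8 open cells exactly once, starting at c3 and ending at b1.
Route from c3: up 1 to c2, left 1 to b2, down 1 to b3, left 1 to a3, up 2 to a1, right 1 to b1 — 7 moves in all.
Check: all 8 open cells covered.

c3 -> c2 -> b2 -> b3 -> a3 -> a2 -> a1 -> b1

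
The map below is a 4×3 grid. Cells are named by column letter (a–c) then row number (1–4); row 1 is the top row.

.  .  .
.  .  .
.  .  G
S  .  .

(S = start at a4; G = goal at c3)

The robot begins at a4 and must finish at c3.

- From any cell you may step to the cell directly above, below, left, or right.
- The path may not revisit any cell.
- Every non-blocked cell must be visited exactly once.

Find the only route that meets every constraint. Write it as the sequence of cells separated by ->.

a4 -> a3 -> a2 -> a1 -> b1 -> c1 -> c2 -> b2 -> b3 -> b4 -> c4 -> c3

Need to visit all 12 open cells exactly once, starting at a4 and ending at c3.
Cell a1 has only two open neighbours (a2 and b1), so the path must pass straight through it: one of those is the cell it's entered from and the other is where it exits.
Route from a4: up 3 to a1, right 2 to c1, down 1 to c2, left 1 to b2, down 2 to b4, right 1 to c4, up 1 to c3 — 11 moves in all.
Check: all 12 open cells covered.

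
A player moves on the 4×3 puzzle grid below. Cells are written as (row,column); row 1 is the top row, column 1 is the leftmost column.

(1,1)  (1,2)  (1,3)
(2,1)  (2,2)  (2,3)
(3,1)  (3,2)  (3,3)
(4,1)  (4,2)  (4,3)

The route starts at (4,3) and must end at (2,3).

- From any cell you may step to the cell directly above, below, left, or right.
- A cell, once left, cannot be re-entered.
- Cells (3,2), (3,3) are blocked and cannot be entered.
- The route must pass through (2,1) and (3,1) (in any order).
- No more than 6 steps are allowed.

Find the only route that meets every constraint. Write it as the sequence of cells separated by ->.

The budget equals the shortest possible length, so every move has to be on a shortest route through the required cells.
Route from (4,3): 2× left (reaching (4,1)), 2× up (reaching (2,1)), 2× right (reaching (2,3)) — 6 moves in all.
Check: all required cells visited; 6 ≤ 6 moves.

(4,3) -> (4,2) -> (4,1) -> (3,1) -> (2,1) -> (2,2) -> (2,3)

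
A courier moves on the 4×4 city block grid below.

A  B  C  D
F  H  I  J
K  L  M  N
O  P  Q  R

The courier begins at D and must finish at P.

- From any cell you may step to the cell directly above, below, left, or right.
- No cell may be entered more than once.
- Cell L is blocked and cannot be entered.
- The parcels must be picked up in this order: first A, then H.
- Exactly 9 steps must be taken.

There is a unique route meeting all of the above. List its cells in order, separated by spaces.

D C B A F H I M Q P

The waypoints must appear in the order A, H, with no cell reused.
Route from D: 3× left (reaching A), down to F, 2× right (reaching I), 2× down (reaching Q), left to P — 9 moves in all.
Check: order respected (A at step 3, H at step 5); 9 moves as required.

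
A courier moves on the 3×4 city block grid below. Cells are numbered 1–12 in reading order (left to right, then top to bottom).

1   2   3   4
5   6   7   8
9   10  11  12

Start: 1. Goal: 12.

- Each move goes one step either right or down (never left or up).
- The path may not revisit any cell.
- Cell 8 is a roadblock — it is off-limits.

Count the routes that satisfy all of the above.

A right/down-only route from 1 to 12 makes exactly 2 down-moves and 3 right-moves in some order.
With no other constraints that would be C(5,2) = 10 routes.
Subtract routes through each blocked cell (inclusion–exclusion for overlaps): − through 8: 4 → 6.
That gives 6 routes.

6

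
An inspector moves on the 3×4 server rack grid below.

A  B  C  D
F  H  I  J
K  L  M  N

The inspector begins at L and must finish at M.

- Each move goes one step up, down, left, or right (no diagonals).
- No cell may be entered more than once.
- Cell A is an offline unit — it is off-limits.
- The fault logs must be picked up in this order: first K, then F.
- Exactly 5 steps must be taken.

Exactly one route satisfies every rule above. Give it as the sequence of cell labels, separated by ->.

The waypoints must appear in the order K, F, with no cell reused.
Route from L: left 1 to K, up 1 to F, right 2 to I, down 1 to M — 5 moves in all.
Check: order respected (K at step 1, F at step 2); 5 moves as required.

L -> K -> F -> H -> I -> M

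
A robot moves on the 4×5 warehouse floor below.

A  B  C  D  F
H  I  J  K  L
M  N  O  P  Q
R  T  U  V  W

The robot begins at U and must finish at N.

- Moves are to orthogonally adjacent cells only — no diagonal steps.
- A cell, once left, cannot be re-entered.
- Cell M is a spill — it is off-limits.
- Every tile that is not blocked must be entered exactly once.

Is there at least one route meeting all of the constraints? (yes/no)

no

Cell R has only one open neighbour but is neither the start nor the goal, so a Hamiltonian route would have to both enter and leave it through the same neighbour — impossible without revisiting.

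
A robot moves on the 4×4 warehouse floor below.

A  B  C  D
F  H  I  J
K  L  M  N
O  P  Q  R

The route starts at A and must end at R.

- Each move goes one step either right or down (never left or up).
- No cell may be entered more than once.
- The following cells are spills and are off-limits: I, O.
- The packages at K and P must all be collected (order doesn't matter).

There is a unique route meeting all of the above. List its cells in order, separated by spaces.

A F K L P Q R

Moves only go right or down, so the column and row indices never decrease.
Route from A: 2× down (reaching K), right to L, down to P, 2× right (reaching R) — 6 moves in all.
Check: all required cells visited.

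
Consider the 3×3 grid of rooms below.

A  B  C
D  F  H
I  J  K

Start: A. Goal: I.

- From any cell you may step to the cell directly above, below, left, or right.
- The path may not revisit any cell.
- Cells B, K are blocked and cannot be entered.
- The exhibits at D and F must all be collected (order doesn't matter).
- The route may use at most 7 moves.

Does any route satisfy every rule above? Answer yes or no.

yes

One route that works: A → D → F → J → I.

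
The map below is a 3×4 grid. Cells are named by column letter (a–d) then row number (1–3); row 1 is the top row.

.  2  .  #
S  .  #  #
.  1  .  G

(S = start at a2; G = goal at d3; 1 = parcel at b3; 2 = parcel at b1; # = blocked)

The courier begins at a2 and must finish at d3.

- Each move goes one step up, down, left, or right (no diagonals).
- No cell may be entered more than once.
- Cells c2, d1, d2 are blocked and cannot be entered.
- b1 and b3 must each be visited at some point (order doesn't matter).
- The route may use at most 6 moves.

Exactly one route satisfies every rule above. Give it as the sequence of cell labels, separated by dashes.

The 6-move cap with required stops at b1, b3 leaves no slack for detours.
Route from a2: up to a1, right to b1, 2× down (reaching b3), 2× right (reaching d3) — 6 moves in all.
Check: all required cells visited; 6 ≤ 6 moves.

a2 - a1 - b1 - b2 - b3 - c3 - d3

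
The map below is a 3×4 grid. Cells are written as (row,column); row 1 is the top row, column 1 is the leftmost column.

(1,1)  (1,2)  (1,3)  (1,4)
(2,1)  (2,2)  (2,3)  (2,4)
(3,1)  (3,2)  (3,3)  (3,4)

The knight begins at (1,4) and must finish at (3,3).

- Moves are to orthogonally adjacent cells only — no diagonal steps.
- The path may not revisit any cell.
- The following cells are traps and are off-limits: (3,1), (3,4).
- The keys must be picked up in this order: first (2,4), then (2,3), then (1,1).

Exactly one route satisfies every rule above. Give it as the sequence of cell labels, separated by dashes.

The waypoints must appear in the order (2,4), (2,3), (1,1), with no cell reused.
Route from (1,4): down 1 to (2,4), left 1 to (2,3), up 1 to (1,3), left 2 to (1,1), down 1 to (2,1), right 1 to (2,2), down 1 to (3,2), right 1 to (3,3) — 9 moves in all.
Check: order respected ((2,4) at step 1, (2,3) at step 2, (1,1) at step 5).

(1,4) - (2,4) - (2,3) - (1,3) - (1,2) - (1,1) - (2,1) - (2,2) - (3,2) - (3,3)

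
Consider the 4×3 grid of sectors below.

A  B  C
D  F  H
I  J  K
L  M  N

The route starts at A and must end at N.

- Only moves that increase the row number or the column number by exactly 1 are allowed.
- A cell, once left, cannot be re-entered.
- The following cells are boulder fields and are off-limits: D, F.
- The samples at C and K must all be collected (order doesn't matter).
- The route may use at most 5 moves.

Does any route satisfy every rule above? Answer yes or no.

yes

One route that works: A → B → C → H → K → N.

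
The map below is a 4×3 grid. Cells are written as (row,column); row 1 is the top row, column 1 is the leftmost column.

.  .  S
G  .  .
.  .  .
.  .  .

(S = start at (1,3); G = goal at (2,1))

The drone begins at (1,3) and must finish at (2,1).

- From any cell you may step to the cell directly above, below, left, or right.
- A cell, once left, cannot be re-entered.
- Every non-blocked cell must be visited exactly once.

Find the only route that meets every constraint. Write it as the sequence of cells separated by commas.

(1,3), (2,3), (3,3), (4,3), (4,2), (4,1), (3,1), (3,2), (2,2), (1,2), (1,1), (2,1)

Need to visit all 12 open cells exactly once, starting at (1,3) and ending at (2,1).
Route from (1,3): down 3 to (4,3), left 2 to (4,1), up 1 to (3,1), right 1 to (3,2), up 2 to (1,2), left 1 to (1,1), down 1 to (2,1) — 11 moves in all.
Check: all 12 open cells covered.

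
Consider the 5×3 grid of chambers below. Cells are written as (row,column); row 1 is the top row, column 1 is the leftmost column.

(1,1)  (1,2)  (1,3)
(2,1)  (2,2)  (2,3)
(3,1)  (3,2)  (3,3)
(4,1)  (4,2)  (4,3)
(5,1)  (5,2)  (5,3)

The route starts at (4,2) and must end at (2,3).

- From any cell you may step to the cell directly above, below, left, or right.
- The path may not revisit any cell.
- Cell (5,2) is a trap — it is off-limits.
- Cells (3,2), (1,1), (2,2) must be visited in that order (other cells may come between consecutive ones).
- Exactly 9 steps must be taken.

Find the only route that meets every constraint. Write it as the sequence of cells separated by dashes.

(4,2) - (4,3) - (3,3) - (3,2) - (3,1) - (2,1) - (1,1) - (1,2) - (2,2) - (2,3)

The waypoints must appear in the order (3,2), (1,1), (2,2), with no cell reused.
Route from (4,2): right 1 to (4,3), up 1 to (3,3), left 2 to (3,1), up 2 to (1,1), right 1 to (1,2), down 1 to (2,2), right 1 to (2,3) — 9 moves in all.
Check: order respected ((3,2) at step 3, (1,1) at step 6, (2,2) at step 8); 9 moves as required.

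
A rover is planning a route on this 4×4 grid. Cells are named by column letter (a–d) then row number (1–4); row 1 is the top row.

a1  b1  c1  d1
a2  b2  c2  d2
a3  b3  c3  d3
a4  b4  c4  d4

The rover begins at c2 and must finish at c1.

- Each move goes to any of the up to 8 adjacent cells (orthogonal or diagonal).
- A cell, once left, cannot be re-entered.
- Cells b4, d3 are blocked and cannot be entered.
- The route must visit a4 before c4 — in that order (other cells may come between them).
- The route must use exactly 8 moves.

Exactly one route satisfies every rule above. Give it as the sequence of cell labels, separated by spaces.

The waypoints must appear in the order a4, c4, with no cell reused.
Route from c2: left to b2, down-left to a3, down to a4, up-right to b3, down-right to c4, up to c3, up-right to d2, up-left to c1 — 8 moves in all.
Check: order respected (a4 at step 3, c4 at step 5); 8 moves as required.

c2 b2 a3 a4 b3 c4 c3 d2 c1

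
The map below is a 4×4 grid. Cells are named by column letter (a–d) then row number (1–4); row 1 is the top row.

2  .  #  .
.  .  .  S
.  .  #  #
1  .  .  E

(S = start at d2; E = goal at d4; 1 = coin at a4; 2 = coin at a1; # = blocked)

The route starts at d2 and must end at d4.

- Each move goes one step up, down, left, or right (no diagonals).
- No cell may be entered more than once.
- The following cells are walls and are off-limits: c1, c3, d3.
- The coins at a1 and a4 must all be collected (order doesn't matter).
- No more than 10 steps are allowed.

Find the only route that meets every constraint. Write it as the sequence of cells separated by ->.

d2 -> c2 -> b2 -> b1 -> a1 -> a2 -> a3 -> a4 -> b4 -> c4 -> d4

The budget equals the shortest possible length, so every move has to be on a shortest route through the required cells.
Route from d2: 2× left (reaching b2), up to b1, left to a1, 3× down (reaching a4), 3× right (reaching d4) — 10 moves in all.
Check: all required cells visited; 10 ≤ 10 moves.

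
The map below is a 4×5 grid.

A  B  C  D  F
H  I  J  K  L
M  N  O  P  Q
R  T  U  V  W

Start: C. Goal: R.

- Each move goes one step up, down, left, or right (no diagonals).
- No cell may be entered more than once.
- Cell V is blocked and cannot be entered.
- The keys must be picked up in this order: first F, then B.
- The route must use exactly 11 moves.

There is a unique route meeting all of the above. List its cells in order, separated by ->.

The waypoints must appear in the order F, B, with no cell reused.
Route from C: 2× right (reaching F), down to L, 3× left (reaching I), up to B, left to A, 3× down (reaching R) — 11 moves in all.
Check: order respected (F at step 2, B at step 7); 11 moves as required.

C -> D -> F -> L -> K -> J -> I -> B -> A -> H -> M -> R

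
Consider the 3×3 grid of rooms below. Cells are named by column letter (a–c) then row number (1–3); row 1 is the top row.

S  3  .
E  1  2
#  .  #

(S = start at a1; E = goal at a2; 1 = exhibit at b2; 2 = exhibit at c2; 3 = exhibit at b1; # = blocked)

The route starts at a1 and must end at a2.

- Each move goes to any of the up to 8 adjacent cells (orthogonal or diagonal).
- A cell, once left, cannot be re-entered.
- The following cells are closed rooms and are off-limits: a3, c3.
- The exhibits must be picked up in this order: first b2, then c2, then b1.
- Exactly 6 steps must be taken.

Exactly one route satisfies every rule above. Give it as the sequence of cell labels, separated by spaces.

The waypoints must appear in the order b2, c2, b1, with no cell reused.
Route from a1: down-right 1 to b2, down 1 to b3, up-right 1 to c2, up 1 to c1, left 1 to b1, down-left 1 to a2 — 6 moves in all.
Check: order respected (1 at step 1, 2 at step 3, 3 at step 5); 6 moves as required.

a1 b2 b3 c2 c1 b1 a2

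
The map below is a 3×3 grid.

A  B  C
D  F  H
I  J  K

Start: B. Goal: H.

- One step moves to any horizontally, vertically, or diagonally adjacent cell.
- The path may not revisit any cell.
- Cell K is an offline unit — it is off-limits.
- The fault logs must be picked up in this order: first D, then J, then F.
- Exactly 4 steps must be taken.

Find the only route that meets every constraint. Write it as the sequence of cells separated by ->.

B -> D -> J -> F -> H

The waypoints must appear in the order D, J, F, with no cell reused.
Route from B: down-left to D, down-right to J, up to F, right to H — 4 moves in all.
Check: order respected (D at step 1, J at step 2, F at step 3); 4 moves as required.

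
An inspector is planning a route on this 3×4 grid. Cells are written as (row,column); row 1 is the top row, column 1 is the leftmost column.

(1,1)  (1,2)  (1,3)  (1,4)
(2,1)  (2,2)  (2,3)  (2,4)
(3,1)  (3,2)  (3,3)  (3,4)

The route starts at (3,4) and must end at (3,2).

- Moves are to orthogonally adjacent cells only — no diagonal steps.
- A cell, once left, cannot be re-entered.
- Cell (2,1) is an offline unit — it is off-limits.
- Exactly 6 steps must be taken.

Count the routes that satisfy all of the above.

5

Need simple routes of exactly 6 moves from (3,4) to (3,2) (Manhattan distance 2, so 2 moves are spent on a detour and 2 undoing it).
Enumerating: (3,4) (2,4) (1,4) (1,3) (2,3) (3,3) (3,2) | (3,4) (2,4) (1,4) (1,3) (2,3) (2,2) (3,2) | (3,4) (2,4) (1,4) (1,3) (1,2) (2,2) (3,2) | (3,4) (2,4) (2,3) (1,3) (1,2) (2,2) (3,2) | (3,4) (3,3) (2,3) (1,3) (1,2) (2,2) (3,2).
That gives 5 routes.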